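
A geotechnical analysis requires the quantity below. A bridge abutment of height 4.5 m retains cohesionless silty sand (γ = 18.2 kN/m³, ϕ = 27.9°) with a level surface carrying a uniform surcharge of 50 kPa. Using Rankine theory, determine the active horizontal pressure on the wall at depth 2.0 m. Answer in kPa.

K_a = (1 − sin φ)/(1 + sin φ) = 0.3625.
σ_v = γz + q = 18.2 × 2.0 + 50 = 86.40 kPa.
σ_h = K_a σ_v = 0.3625 × 86.40 = 31.32 kPa.

31.3 kPa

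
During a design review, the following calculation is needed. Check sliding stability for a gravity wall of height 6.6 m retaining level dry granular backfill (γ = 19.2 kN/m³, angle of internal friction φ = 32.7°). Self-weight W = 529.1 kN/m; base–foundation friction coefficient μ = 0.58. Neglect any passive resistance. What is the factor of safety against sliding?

2.46

K_a = tan²(45° − 32.7°/2) = 0.2985.
P_a = ½K_aγH² = 0.5×0.2985×19.2×6.6² = 124.8 kN/m, acting at H/3 = 2.200 m above the base.
FS_sliding = μW / P_a = 0.58×529.1 / 124.8 = 2.458.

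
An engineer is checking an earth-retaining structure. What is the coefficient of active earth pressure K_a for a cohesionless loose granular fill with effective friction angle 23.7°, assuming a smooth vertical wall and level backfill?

0.427

K_a = (1 − sin φ)/(1 + sin φ) = (1 − sin 23.7°)/(1 + sin 23.7°) = 0.4266.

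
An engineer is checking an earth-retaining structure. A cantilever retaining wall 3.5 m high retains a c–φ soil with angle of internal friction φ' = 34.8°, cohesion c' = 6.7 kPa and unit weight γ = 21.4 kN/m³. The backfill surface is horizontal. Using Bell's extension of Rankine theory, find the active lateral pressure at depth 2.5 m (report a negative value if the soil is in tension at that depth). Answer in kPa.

7.62 kPa

K_a = (1 − sin φ)/(1 + sin φ) = 0.2733.
σ_a = K_a γ z − 2c√K_a = 0.2733×21.4×2.5 − 2×6.7×0.5228 = 7.617 kPa.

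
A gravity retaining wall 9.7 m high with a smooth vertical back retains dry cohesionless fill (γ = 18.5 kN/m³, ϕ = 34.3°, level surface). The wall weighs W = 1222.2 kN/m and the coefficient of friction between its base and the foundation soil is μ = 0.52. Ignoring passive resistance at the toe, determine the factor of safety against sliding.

2.62

K_a = tan²(45° − 34.3°/2) = 0.2792.
P_a = ½K_aγH² = 0.5×0.2792×18.5×9.7² = 243.0 kN/m, acting at H/3 = 3.233 m above the base.
FS_sliding = μW / P_a = 0.52×1222.2 / 243.0 = 2.616.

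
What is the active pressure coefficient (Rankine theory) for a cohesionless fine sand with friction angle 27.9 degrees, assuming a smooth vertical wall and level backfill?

0.362

K_a = (1 − sin φ)/(1 + sin φ) = (1 − sin 27.9°)/(1 + sin 27.9°) = 0.3625.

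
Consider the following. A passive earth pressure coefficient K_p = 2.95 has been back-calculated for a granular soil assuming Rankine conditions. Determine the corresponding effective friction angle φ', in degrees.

29.6°

K_p = (1+sin φ)/(1−sin φ) ⇒ sin φ = (K_p − 1)/(K_p + 1) = 0.4937.
φ = arcsin(0.4937) = 29.58°.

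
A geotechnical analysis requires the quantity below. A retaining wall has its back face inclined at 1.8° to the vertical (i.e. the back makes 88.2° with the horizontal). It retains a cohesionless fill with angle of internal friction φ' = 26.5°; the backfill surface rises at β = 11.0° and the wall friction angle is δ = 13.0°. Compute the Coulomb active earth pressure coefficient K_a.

K_a = sin²(α+φ) / [sin²α · sin(α−δ) · (1 + √{sin(φ+δ)sin(φ−β) / (sin(α−δ)sin(α+β))})²].
With α = 88.2°, φ = 26.5°, δ = 13.0°, β = 11.0°: K_a = 0.4226.

0.423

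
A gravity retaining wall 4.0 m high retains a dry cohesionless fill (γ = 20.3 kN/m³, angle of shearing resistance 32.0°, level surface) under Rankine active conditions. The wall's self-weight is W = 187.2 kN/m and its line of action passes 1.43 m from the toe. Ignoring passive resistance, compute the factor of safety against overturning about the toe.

4.02

K_a = tan²(45° − 32.0°/2) = 0.3073.
P_a = ½K_aγH² = 0.5×0.3073×20.3×4.0² = 49.90 kN/m, acting at H/3 = 1.333 m above the base.
Overturning moment M_o = P_a × H/3 = 49.90 × 1.333 = 66.53.
Resisting moment M_r = W × 1.43 = 187.2 × 1.43 = 267.7.
FS_overturning = M_r/M_o = 267.7/66.53 = 4.024.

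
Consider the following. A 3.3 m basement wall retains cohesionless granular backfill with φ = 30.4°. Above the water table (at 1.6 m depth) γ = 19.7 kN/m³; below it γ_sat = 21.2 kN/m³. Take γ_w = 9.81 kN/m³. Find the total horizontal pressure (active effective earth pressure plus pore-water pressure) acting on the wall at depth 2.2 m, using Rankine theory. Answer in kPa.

18.5 kPa

K_a = (1 − sin φ)/(1 + sin φ) = 0.3280.
γ' = 21.2 − 9.81 = 11.39 kN/m³.
Effective vertical stress at 2.2 m: σ'_v = 19.7×1.6 + 11.39×0.600 = 38.35 kPa.
σ'_h = K_a σ'_v = 0.3280 × 38.35 = 12.58 kPa; u = γ_w × 0.600 = 5.886 kPa.
Total σ_h = 12.58 + 5.886 = 18.47 kPa.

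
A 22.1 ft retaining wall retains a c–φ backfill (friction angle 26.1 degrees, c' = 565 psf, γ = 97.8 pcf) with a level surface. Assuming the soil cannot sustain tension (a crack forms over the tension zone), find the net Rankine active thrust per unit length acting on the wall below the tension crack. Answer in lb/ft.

243 lb/ft

K_a = 0.3889; √K_a = 0.6237.
Tension-crack depth z_c = 2c/(γ√K_a) = 2×565/(97.8×0.6237) = 18.53 ft.
σ_a at base = K_a γ H − 2c√K_a = 0.3889×97.8×22.1 − 2×565×0.6237 = 135.9 psf.
P_a = ½ × 135.9 × (H − z_c) = 0.5×135.9×3.573 = 242.9 lb/ft.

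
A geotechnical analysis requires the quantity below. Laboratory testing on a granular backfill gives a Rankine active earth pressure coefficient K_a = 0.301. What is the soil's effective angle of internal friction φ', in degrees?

K_a = tan²(45° − φ/2) ⇒ 45° − φ/2 = arctan(√0.301) = 28.75°.
φ = 2(45° − 28.75°) = 32.50°.

32.5°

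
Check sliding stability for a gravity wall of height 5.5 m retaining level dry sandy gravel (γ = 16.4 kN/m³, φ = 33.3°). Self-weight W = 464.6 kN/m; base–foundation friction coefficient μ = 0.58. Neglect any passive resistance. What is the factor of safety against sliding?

3.73

K_a = tan²(45° − 33.3°/2) = 0.2911.
P_a = ½K_aγH² = 0.5×0.2911×16.4×5.5² = 72.22 kN/m, acting at H/3 = 1.833 m above the base.
FS_sliding = μW / P_a = 0.58×464.6 / 72.22 = 3.731.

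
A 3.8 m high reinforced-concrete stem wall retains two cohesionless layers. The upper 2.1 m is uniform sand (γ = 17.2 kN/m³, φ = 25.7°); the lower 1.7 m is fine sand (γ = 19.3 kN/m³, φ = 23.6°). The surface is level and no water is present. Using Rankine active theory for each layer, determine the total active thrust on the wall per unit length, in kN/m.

53.2 kN/m

K_a1 = tan²(45°−25.7°/2) = 0.3950; K_a2 = tan²(45°−23.6°/2) = 0.4282.
Layer 1: σ at base = K_a1 γ₁ h₁ = 14.27 kPa; P₁ = ½×14.27×2.1 = 14.98.
Layer 2: σ_v at top = γ₁h₁ = 36.12; σ_h top = K_a2×36.12 = 15.47; σ_h base = K_a2×(36.12+19.3×1.7) = 29.52.
P₂ = ½(15.47+29.52)×1.7 = 38.24. Total P_a = 14.98+38.24 = 53.22 kN/m.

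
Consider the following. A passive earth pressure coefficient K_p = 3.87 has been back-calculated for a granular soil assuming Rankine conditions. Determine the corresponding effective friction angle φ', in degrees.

36.1°

K_p = (1+sin φ)/(1−sin φ) ⇒ sin φ = (K_p − 1)/(K_p + 1) = 0.5893.
φ = arcsin(0.5893) = 36.11°.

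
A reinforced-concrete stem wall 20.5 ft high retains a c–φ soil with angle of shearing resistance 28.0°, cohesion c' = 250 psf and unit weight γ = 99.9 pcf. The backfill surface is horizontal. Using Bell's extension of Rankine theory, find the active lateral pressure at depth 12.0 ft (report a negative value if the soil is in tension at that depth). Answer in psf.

132 psf

K_a = (1 − sin φ)/(1 + sin φ) = 0.3610.
σ_a = K_a γ z − 2c√K_a = 0.3610×99.9×12.0 − 2×250×0.6009 = 132.4 psf.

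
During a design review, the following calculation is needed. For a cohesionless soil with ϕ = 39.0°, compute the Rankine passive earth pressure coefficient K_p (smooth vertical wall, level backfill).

4.40

K_p = (1 + sin φ)/(1 − sin φ) = tan²(45° + 39.0°/2) = 4.395.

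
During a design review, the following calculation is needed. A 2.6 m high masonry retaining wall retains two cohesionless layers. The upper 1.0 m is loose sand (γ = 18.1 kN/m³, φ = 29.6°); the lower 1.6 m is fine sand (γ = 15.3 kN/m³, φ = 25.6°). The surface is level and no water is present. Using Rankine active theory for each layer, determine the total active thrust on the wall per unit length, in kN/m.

K_a1 = tan²(45°−29.6°/2) = 0.3387; K_a2 = tan²(45°−25.6°/2) = 0.3966.
Layer 1: σ at base = K_a1 γ₁ h₁ = 6.131 kPa; P₁ = ½×6.131×1.0 = 3.066.
Layer 2: σ_v at top = γ₁h₁ = 18.10; σ_h top = K_a2×18.10 = 7.178; σ_h base = K_a2×(18.10+15.3×1.6) = 16.89.
P₂ = ½(7.178+16.89)×1.6 = 19.25. Total P_a = 3.066+19.25 = 22.32 kN/m.

22.3 kN/m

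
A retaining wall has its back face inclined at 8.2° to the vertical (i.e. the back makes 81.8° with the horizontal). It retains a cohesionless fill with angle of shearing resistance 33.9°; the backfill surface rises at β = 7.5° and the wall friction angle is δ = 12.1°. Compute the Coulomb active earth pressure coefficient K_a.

K_a = sin²(α+φ) / [sin²α · sin(α−δ) · (1 + √{sin(φ+δ)sin(φ−β) / (sin(α−δ)sin(α+β))})²].
With α = 81.8°, φ = 33.9°, δ = 12.1°, β = 7.5°: K_a = 0.3522.

0.352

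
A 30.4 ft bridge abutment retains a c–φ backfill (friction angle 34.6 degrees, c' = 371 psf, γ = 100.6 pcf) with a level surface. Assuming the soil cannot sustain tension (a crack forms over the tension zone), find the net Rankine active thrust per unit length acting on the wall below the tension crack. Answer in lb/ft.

3710 lb/ft

K_a = 0.2756; √K_a = 0.5250.
Tension-crack depth z_c = 2c/(γ√K_a) = 2×371/(100.6×0.5250) = 14.05 ft.
σ_a at base = K_a γ H − 2c√K_a = 0.2756×100.6×30.4 − 2×371×0.5250 = 453.4 psf.
P_a = ½ × 453.4 × (H − z_c) = 0.5×453.4×16.35 = 3707 lb/ft.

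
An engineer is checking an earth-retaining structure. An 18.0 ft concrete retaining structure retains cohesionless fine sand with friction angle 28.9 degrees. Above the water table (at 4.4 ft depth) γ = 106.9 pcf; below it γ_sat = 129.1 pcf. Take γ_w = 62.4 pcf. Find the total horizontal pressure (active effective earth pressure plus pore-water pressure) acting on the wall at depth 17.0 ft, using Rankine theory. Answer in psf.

1240 psf

K_a = (1 − sin φ)/(1 + sin φ) = 0.3484.
γ' = 129.1 − 62.4 = 66.70 pcf.
Effective vertical stress at 17.0 ft: σ'_v = 106.9×4.4 + 66.70×12.6 = 1311 psf.
σ'_h = K_a σ'_v = 0.3484 × 1311 = 456.6 psf; u = γ_w × 12.6 = 786.2 psf.
Total σ_h = 456.6 + 786.2 = 1243 psf.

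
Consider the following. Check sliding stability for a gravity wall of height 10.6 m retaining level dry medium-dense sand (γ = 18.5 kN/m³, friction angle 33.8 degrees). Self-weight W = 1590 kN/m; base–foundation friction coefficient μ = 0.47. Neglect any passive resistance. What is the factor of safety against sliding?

2.52

K_a = tan²(45° − 33.8°/2) = 0.2851.
P_a = ½K_aγH² = 0.5×0.2851×18.5×10.6² = 296.3 kN/m, acting at H/3 = 3.533 m above the base.
FS_sliding = μW / P_a = 0.47×1590 / 296.3 = 2.522.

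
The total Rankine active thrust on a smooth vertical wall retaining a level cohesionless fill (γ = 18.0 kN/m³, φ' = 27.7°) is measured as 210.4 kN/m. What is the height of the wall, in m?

K_a = 0.3653. P_a = ½ K_a γ H² ⇒ H = √(2P_a/(K_a γ)).
H = √(2×210.4/(0.3653×18.0)) = 7.999 m.

8.00 m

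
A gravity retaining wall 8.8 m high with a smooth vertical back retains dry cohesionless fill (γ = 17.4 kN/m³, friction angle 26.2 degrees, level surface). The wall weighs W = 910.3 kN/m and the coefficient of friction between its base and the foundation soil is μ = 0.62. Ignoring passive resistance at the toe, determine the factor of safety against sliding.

2.16

K_a = tan²(45° − 26.2°/2) = 0.3874.
P_a = ½K_aγH² = 0.5×0.3874×17.4×8.8² = 261.0 kN/m, acting at H/3 = 2.933 m above the base.
FS_sliding = μW / P_a = 0.62×910.3 / 261.0 = 2.162.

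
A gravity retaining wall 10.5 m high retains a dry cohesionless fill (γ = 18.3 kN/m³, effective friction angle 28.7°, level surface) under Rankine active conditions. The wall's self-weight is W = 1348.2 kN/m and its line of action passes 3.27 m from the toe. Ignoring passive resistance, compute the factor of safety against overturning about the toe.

K_a = tan²(45° − 28.7°/2) = 0.3511.
P_a = ½K_aγH² = 0.5×0.3511×18.3×10.5² = 354.2 kN/m, acting at H/3 = 3.500 m above the base.
Overturning moment M_o = P_a × H/3 = 354.2 × 3.500 = 1240.
Resisting moment M_r = W × 3.27 = 1348.2 × 3.27 = 4409.
FS_overturning = M_r/M_o = 4409/1240 = 3.556.

3.56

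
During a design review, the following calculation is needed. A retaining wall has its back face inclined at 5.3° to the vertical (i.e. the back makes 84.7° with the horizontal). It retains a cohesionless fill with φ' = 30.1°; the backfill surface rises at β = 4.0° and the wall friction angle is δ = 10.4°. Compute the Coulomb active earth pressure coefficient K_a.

K_a = sin²(α+φ) / [sin²α · sin(α−δ) · (1 + √{sin(φ+δ)sin(φ−β) / (sin(α−δ)sin(α+β))})²].
With α = 84.7°, φ = 30.1°, δ = 10.4°, β = 4.0°: K_a = 0.3618.

0.362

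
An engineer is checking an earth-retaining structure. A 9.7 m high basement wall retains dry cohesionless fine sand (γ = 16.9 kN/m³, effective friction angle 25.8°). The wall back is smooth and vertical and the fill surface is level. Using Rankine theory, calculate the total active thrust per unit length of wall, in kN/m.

K_a = tan²(45° − φ/2) = 0.3935.
P_a = ½ K_a γ H² = 0.5 × 0.3935 × 16.9 × 9.7² = 312.9 kN/m.

313 kN/m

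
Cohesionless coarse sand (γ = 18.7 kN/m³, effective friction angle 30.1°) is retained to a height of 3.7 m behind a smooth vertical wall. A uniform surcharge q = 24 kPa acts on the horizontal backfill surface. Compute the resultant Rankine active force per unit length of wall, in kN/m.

K_a = tan²(45° − φ/2) = 0.3320.
Soil triangle: ½ K_a γ H² = 0.5×0.3320×18.7×3.7² = 42.50 kN/m.
Surcharge rectangle: K_a q H = 0.3320×24×3.7 = 29.48 kN/m.
Total = 42.50 + 29.48 = 71.98 kN/m.

72.0 kN/m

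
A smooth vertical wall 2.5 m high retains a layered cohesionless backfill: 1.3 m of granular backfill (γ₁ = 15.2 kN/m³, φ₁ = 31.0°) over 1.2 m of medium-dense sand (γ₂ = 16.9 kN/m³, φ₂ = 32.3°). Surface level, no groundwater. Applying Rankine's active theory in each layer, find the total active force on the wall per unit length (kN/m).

15.0 kN/m

K_a1 = tan²(45°−31.0°/2) = 0.3201; K_a2 = tan²(45°−32.3°/2) = 0.3035.
Layer 1: σ at base = K_a1 γ₁ h₁ = 6.325 kPa; P₁ = ½×6.325×1.3 = 4.111.
Layer 2: σ_v at top = γ₁h₁ = 19.76; σ_h top = K_a2×19.76 = 5.997; σ_h base = K_a2×(19.76+16.9×1.2) = 12.15.
P₂ = ½(5.997+12.15)×1.2 = 10.89. Total P_a = 4.111+10.89 = 15.00 kN/m.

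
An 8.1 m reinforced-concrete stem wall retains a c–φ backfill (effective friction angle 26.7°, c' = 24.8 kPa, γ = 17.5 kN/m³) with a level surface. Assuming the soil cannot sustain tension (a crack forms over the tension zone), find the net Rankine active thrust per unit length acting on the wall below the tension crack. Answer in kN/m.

K_a = 0.3800; √K_a = 0.6164.
Tension-crack depth z_c = 2c/(γ√K_a) = 2×24.8/(17.5×0.6164) = 4.598 m.
σ_a at base = K_a γ H − 2c√K_a = 0.3800×17.5×8.1 − 2×24.8×0.6164 = 23.29 kPa.
P_a = ½ × 23.29 × (H − z_c) = 0.5×23.29×3.502 = 40.77 kN/m.

40.8 kN/m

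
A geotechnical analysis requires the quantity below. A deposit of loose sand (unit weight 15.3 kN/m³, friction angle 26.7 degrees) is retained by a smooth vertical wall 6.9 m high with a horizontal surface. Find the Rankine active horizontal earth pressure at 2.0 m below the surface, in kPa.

K_a = (1 − sin φ)/(1 + sin φ) = 0.3800.
σ_h = K_a γ z = 0.3800 × 15.3 × 2.0 = 11.63 kPa.

11.6 kPa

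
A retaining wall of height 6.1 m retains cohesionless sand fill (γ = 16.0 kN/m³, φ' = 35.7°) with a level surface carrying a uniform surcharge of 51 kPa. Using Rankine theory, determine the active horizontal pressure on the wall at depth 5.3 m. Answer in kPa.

35.7 kPa

K_a = (1 − sin φ)/(1 + sin φ) = 0.2630.
σ_v = γz + q = 16.0 × 5.3 + 51 = 135.8 kPa.
σ_h = K_a σ_v = 0.2630 × 135.8 = 35.71 kPa.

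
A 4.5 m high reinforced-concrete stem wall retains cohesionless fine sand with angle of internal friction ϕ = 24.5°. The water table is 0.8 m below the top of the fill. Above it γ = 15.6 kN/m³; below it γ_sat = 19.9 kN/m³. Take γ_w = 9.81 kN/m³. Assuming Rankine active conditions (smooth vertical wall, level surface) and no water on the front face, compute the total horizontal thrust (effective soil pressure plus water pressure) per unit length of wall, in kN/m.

117 kN/m

K_a = tan²(45° − φ/2) = 0.4137.
γ' = 19.9 − 9.81 = 10.09 kN/m³. Depth below WT = 3.7 m.
σ'_h at WT = K_a γ d_w = 5.163 kPa; at base = 5.163 + K_a γ' × 3.7 = 20.61 kPa.
P₁ (0–0.8 m) = ½×5.163×0.8 = 2.065. P₂ (0.8–4.5 m) = ½(5.163+20.61)×3.7 = 47.68.
P_w = ½ γ_w h₂² = 0.5×9.81×3.7² = 67.15. Total = 2.065+47.68+67.15 = 116.9 kN/m.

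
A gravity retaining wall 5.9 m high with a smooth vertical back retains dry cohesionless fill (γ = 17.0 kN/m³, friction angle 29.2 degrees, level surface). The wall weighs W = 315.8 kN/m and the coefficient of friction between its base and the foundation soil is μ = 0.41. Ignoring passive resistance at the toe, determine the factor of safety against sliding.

K_a = tan²(45° − 29.2°/2) = 0.3442.
P_a = ½K_aγH² = 0.5×0.3442×17.0×5.9² = 101.8 kN/m, acting at H/3 = 1.967 m above the base.
FS_sliding = μW / P_a = 0.41×315.8 / 101.8 = 1.271.

1.27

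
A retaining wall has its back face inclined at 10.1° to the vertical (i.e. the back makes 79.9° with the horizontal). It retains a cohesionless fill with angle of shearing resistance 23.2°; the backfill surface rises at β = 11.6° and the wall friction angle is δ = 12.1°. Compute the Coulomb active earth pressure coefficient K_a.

0.576

K_a = sin²(α+φ) / [sin²α · sin(α−δ) · (1 + √{sin(φ+δ)sin(φ−β) / (sin(α−δ)sin(α+β))})²].
With α = 79.9°, φ = 23.2°, δ = 12.1°, β = 11.6°: K_a = 0.5763.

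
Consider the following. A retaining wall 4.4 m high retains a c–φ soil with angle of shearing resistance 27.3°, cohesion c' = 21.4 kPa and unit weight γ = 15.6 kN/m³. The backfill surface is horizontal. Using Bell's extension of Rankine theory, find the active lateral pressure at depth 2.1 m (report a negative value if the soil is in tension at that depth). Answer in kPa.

-13.9 kPa

K_a = (1 − sin φ)/(1 + sin φ) = 0.3711.
σ_a = K_a γ z − 2c√K_a = 0.3711×15.6×2.1 − 2×21.4×0.6092 = -13.92 kPa.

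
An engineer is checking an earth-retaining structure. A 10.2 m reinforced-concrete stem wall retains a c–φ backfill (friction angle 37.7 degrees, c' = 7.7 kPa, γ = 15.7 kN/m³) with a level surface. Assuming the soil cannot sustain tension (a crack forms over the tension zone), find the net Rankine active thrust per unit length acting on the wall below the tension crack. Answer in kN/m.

127 kN/m

K_a = 0.2411; √K_a = 0.4910.
Tension-crack depth z_c = 2c/(γ√K_a) = 2×7.7/(15.7×0.4910) = 1.998 m.
σ_a at base = K_a γ H − 2c√K_a = 0.2411×15.7×10.2 − 2×7.7×0.4910 = 31.04 kPa.
P_a = ½ × 31.04 × (H − z_c) = 0.5×31.04×8.202 = 127.3 kN/m.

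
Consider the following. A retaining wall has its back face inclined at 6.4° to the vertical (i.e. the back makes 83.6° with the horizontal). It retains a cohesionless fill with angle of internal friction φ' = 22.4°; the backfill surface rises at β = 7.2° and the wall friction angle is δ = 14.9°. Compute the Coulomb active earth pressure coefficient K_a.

0.503

K_a = sin²(α+φ) / [sin²α · sin(α−δ) · (1 + √{sin(φ+δ)sin(φ−β) / (sin(α−δ)sin(α+β))})²].
With α = 83.6°, φ = 22.4°, δ = 14.9°, β = 7.2°: K_a = 0.5030.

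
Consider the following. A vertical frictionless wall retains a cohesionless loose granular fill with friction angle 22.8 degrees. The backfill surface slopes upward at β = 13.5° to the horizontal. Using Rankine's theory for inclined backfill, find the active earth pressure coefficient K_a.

K_a = cos β · (cos β − √(cos²β − cos²φ)) / (cos β + √(cos²β − cos²φ)).
cos β = 0.9724, cos φ = 0.9219, √(cos²β − cos²φ) = 0.3093.
K_a = 0.9724 × (0.9724 − 0.3093)/(0.9724 + 0.3093) = 0.5030.

0.503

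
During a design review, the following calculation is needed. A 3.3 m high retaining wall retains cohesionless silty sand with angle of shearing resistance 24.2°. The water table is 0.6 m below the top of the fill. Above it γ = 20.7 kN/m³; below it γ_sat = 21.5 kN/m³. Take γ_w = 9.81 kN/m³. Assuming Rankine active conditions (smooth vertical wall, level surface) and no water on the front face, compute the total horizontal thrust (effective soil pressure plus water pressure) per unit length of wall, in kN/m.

69.2 kN/m

K_a = tan²(45° − φ/2) = 0.4185.
γ' = 21.5 − 9.81 = 11.69 kN/m³. Depth below WT = 2.7 m.
σ'_h at WT = K_a γ d_w = 5.198 kPa; at base = 5.198 + K_a γ' × 2.7 = 18.41 kPa.
P₁ (0–0.6 m) = ½×5.198×0.6 = 1.559. P₂ (0.6–3.3 m) = ½(5.198+18.41)×2.7 = 31.87.
P_w = ½ γ_w h₂² = 0.5×9.81×2.7² = 35.76. Total = 1.559+31.87+35.76 = 69.18 kN/m.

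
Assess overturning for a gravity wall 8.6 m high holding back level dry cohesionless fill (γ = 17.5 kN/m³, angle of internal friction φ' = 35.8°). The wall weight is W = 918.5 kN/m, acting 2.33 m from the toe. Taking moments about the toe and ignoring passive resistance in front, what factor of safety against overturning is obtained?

4.41

K_a = tan²(45° − 35.8°/2) = 0.2619.
P_a = ½K_aγH² = 0.5×0.2619×17.5×8.6² = 169.5 kN/m, acting at H/3 = 2.867 m above the base.
Overturning moment M_o = P_a × H/3 = 169.5 × 2.867 = 485.8.
Resisting moment M_r = W × 2.33 = 918.5 × 2.33 = 2140.
FS_overturning = M_r/M_o = 2140/485.8 = 4.405.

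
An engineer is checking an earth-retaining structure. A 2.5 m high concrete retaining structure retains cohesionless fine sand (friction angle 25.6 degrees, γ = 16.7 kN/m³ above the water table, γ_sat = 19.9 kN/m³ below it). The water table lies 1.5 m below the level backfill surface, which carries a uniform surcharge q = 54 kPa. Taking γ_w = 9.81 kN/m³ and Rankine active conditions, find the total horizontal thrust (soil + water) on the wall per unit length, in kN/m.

K_a = tan²(45° − φ/2) = 0.3966.
γ' = 19.9 − 9.81 = 10.09 kN/m³. h₂ = H − d_w = 1.0 m.
σ'_h: at surface K_a·q = 21.41; at WT K_a(q+γd_w) = 31.35; at base K_a(q+γd_w+γ'h₂) = 35.35 kPa.
P₁ = ½(21.41+31.35)×1.5 = 39.57; P₂ = ½(31.35+35.35)×1.0 = 33.35; P_w = ½γ_w h₂² = 4.905.
Total = 39.57+33.35+4.905 = 77.83 kN/m.

77.8 kN/m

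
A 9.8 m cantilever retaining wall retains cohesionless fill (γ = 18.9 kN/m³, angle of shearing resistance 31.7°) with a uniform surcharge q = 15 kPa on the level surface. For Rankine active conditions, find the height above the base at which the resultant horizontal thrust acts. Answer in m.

K_a = 0.3111.
Triangular part P₁ = ½K_aγH² = 282.3 at H/3 = 3.267 m; rectangular part P₂ = K_a q H = 45.73 at H/2 = 4.900 m.
ȳ = (P₁·3.267 + P₂·4.900)/(P₁+P₂) = 3.494 m.

3.49 m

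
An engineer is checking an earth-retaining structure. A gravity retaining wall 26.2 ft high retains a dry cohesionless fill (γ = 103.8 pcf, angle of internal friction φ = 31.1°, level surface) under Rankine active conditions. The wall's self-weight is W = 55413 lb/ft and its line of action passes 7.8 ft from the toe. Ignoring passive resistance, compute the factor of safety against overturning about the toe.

4.36

K_a = tan²(45° − 31.1°/2) = 0.3188.
P_a = ½K_aγH² = 0.5×0.3188×103.8×26.2² = 11360 lb/ft, acting at H/3 = 8.733 ft above the base.
Overturning moment M_o = P_a × H/3 = 11360 × 8.733 = 99190.
Resisting moment M_r = W × 7.8 = 55413 × 7.8 = 432200.
FS_overturning = M_r/M_o = 432200/99190 = 4.358.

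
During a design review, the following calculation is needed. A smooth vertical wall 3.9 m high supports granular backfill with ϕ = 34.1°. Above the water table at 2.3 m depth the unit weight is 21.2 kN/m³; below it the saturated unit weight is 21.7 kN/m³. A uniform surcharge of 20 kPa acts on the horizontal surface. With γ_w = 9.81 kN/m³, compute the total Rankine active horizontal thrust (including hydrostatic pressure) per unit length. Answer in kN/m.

K_a = tan²(45° − φ/2) = 0.2815.
γ' = 21.7 − 9.81 = 11.89 kN/m³. h₂ = H − d_w = 1.6 m.
σ'_h: at surface K_a·q = 5.631; at WT K_a(q+γd_w) = 19.36; at base K_a(q+γd_w+γ'h₂) = 24.71 kPa.
P₁ = ½(5.631+19.36)×2.3 = 28.74; P₂ = ½(19.36+24.71)×1.6 = 35.26; P_w = ½γ_w h₂² = 12.56.
Total = 28.74+35.26+12.56 = 76.55 kN/m.

76.6 kN/m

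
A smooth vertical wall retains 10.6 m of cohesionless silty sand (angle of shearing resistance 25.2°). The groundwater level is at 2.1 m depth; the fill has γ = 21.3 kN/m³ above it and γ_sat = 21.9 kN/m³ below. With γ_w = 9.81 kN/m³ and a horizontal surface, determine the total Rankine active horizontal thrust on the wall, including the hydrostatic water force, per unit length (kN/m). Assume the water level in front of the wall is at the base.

702 kN/m

K_a = tan²(45° − φ/2) = 0.4027.
γ' = 21.9 − 9.81 = 12.09 kN/m³. Depth below WT = 8.5 m.
σ'_h at WT = K_a γ d_w = 18.01 kPa; at base = 18.01 + K_a γ' × 8.5 = 59.40 kPa.
P₁ (0–2.1 m) = ½×18.01×2.1 = 18.92. P₂ (2.1–10.6 m) = ½(18.01+59.40)×8.5 = 329.0.
P_w = ½ γ_w h₂² = 0.5×9.81×8.5² = 354.4. Total = 18.92+329.0+354.4 = 702.3 kN/m.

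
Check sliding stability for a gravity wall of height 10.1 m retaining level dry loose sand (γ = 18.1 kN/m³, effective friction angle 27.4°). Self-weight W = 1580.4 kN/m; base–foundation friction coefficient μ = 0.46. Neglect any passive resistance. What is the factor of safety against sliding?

K_a = tan²(45° − 27.4°/2) = 0.3697.
P_a = ½K_aγH² = 0.5×0.3697×18.1×10.1² = 341.3 kN/m, acting at H/3 = 3.367 m above the base.
FS_sliding = μW / P_a = 0.46×1580.4 / 341.3 = 2.130.

2.13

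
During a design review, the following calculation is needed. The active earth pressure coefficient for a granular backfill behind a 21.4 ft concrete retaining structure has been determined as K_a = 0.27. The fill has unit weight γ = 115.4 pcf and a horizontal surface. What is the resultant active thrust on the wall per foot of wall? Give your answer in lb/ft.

7130 lb/ft

P = ½ K_a γ H² = 0.5 × 0.27 × 115.4 × 21.4² = 7135 lb/ft.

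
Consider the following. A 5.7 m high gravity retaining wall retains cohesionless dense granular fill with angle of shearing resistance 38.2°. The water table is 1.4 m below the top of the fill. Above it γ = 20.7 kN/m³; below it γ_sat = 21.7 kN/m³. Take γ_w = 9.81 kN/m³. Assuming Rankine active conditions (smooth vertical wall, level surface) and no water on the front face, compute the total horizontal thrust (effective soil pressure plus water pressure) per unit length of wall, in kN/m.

151 kN/m

K_a = tan²(45° − φ/2) = 0.2358.
γ' = 21.7 − 9.81 = 11.89 kN/m³. Depth below WT = 4.3 m.
σ'_h at WT = K_a γ d_w = 6.833 kPa; at base = 6.833 + K_a γ' × 4.3 = 18.89 kPa.
P₁ (0–1.4 m) = ½×6.833×1.4 = 4.783. P₂ (1.4–5.7 m) = ½(6.833+18.89)×4.3 = 55.30.
P_w = ½ γ_w h₂² = 0.5×9.81×4.3² = 90.69. Total = 4.783+55.30+90.69 = 150.8 kN/m.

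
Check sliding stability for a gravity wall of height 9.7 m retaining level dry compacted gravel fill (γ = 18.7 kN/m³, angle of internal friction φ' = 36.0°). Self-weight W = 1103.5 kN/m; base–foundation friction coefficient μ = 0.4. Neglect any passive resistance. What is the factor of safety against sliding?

1.93

K_a = tan²(45° − 36.0°/2) = 0.2596.
P_a = ½K_aγH² = 0.5×0.2596×18.7×9.7² = 228.4 kN/m, acting at H/3 = 3.233 m above the base.
FS_sliding = μW / P_a = 0.4×1103.5 / 228.4 = 1.933.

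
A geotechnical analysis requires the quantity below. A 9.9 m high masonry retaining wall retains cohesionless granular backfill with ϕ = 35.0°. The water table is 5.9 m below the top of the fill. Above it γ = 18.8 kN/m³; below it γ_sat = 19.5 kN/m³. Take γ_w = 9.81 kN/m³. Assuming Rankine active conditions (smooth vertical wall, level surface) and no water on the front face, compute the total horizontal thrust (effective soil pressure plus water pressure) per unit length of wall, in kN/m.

308 kN/m

K_a = tan²(45° − φ/2) = 0.2710.
γ' = 19.5 − 9.81 = 9.690 kN/m³. Depth below WT = 4.0 m.
σ'_h at WT = K_a γ d_w = 30.06 kPa; at base = 30.06 + K_a γ' × 4.0 = 40.56 kPa.
P₁ (0–5.9 m) = ½×30.06×5.9 = 88.67. P₂ (5.9–9.9 m) = ½(30.06+40.56)×4.0 = 141.2.
P_w = ½ γ_w h₂² = 0.5×9.81×4.0² = 78.48. Total = 88.67+141.2+78.48 = 308.4 kN/m.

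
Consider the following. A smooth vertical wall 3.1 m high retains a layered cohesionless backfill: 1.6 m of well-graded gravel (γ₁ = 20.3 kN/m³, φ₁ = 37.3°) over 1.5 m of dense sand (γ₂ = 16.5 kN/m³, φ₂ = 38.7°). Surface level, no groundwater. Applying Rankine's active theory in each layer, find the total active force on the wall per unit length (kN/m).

21.9 kN/m

K_a1 = tan²(45°−37.3°/2) = 0.2453; K_a2 = tan²(45°−38.7°/2) = 0.2306.
Layer 1: σ at base = K_a1 γ₁ h₁ = 7.969 kPa; P₁ = ½×7.969×1.6 = 6.375.
Layer 2: σ_v at top = γ₁h₁ = 32.48; σ_h top = K_a2×32.48 = 7.489; σ_h base = K_a2×(32.48+16.5×1.5) = 13.20.
P₂ = ½(7.489+13.20)×1.5 = 15.51. Total P_a = 6.375+15.51 = 21.89 kN/m.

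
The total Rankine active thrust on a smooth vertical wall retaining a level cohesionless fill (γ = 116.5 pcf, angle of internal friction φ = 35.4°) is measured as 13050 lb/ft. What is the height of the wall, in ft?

K_a = 0.2664. P_a = ½ K_a γ H² ⇒ H = √(2P_a/(K_a γ)).
H = √(2×13050/(0.2664×116.5)) = 29.00 ft.

29.0 ft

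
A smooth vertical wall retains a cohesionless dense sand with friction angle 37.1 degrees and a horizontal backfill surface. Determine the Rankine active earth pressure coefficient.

K_a = tan²(45° − φ/2) = tan²(26.45°) = 0.2475.

0.247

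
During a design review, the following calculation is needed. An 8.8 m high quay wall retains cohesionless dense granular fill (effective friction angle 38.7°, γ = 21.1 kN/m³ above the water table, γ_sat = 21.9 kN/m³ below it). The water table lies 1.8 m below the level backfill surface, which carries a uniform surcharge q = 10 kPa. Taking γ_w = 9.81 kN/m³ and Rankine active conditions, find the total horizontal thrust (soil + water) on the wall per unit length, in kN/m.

K_a = tan²(45° − φ/2) = 0.2306.
γ' = 21.9 − 9.81 = 12.09 kN/m³. h₂ = H − d_w = 7.0 m.
σ'_h: at surface K_a·q = 2.306; at WT K_a(q+γd_w) = 11.06; at base K_a(q+γd_w+γ'h₂) = 30.58 kPa.
P₁ = ½(2.306+11.06)×1.8 = 12.03; P₂ = ½(11.06+30.58)×7.0 = 145.7; P_w = ½γ_w h₂² = 240.3.
Total = 12.03+145.7+240.3 = 398.1 kN/m.

398 kN/m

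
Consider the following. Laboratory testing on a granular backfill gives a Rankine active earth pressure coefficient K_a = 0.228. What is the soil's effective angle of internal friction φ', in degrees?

39.0°

K_a = tan²(45° − φ/2) ⇒ 45° − φ/2 = arctan(√0.228) = 25.52°.
φ = 2(45° − 25.52°) = 38.95°.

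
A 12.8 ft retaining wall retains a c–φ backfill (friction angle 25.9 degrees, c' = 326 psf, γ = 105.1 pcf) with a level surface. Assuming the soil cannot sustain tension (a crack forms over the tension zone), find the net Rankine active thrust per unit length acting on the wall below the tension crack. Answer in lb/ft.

172 lb/ft

K_a = 0.3920; √K_a = 0.6261.
Tension-crack depth z_c = 2c/(γ√K_a) = 2×326/(105.1×0.6261) = 9.909 ft.
σ_a at base = K_a γ H − 2c√K_a = 0.3920×105.1×12.8 − 2×326×0.6261 = 119.1 psf.
P_a = ½ × 119.1 × (H − z_c) = 0.5×119.1×2.891 = 172.2 lb/ft.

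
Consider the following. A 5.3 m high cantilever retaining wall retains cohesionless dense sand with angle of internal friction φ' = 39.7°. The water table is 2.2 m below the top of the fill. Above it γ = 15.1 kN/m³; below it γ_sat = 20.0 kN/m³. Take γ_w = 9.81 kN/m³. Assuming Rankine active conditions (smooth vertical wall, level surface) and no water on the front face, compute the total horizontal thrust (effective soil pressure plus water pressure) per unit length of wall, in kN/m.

K_a = tan²(45° − φ/2) = 0.2204.
γ' = 20.0 − 9.81 = 10.19 kN/m³. Depth below WT = 3.1 m.
σ'_h at WT = K_a γ d_w = 7.323 kPa; at base = 7.323 + K_a γ' × 3.1 = 14.29 kPa.
P₁ (0–2.2 m) = ½×7.323×2.2 = 8.055. P₂ (2.2–5.3 m) = ½(7.323+14.29)×3.1 = 33.49.
P_w = ½ γ_w h₂² = 0.5×9.81×3.1² = 47.14. Total = 8.055+33.49+47.14 = 88.69 kN/m.

88.7 kN/m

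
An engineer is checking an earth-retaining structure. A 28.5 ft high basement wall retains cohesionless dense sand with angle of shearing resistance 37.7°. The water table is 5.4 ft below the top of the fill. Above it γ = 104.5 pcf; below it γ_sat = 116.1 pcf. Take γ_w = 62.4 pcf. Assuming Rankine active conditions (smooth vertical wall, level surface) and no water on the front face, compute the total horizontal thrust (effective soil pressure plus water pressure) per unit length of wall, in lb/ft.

23600 lb/ft

K_a = tan²(45° − φ/2) = 0.2411.
γ' = 116.1 − 62.4 = 53.70 pcf. Depth below WT = 23.1 ft.
σ'_h at WT = K_a γ d_w = 136.0 psf; at base = 136.0 + K_a γ' × 23.1 = 435.1 psf.
P₁ (0–5.4 ft) = ½×136.0×5.4 = 367.3. P₂ (5.4–28.5 ft) = ½(136.0+435.1)×23.1 = 6596.
P_w = ½ γ_w h₂² = 0.5×62.4×23.1² = 16650. Total = 367.3+6596+16650 = 23610 lb/ft.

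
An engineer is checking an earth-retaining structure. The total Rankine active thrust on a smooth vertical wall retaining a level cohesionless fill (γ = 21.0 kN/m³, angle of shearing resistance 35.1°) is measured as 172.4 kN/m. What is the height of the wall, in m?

K_a = 0.2698. P_a = ½ K_a γ H² ⇒ H = √(2P_a/(K_a γ)).
H = √(2×172.4/(0.2698×21.0)) = 7.801 m.

7.80 m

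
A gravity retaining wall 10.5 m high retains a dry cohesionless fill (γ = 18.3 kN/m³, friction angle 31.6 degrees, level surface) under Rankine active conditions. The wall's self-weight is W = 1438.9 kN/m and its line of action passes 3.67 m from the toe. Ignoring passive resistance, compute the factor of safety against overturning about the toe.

4.79

K_a = tan²(45° − 31.6°/2) = 0.3123.
P_a = ½K_aγH² = 0.5×0.3123×18.3×10.5² = 315.1 kN/m, acting at H/3 = 3.500 m above the base.
Overturning moment M_o = P_a × H/3 = 315.1 × 3.500 = 1103.
Resisting moment M_r = W × 3.67 = 1438.9 × 3.67 = 5281.
FS_overturning = M_r/M_o = 5281/1103 = 4.788.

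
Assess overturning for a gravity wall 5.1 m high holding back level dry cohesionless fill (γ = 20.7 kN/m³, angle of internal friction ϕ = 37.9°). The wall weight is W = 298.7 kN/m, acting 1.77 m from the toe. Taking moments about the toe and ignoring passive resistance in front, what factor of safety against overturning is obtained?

4.83

K_a = tan²(45° − 37.9°/2) = 0.2389.
P_a = ½K_aγH² = 0.5×0.2389×20.7×5.1² = 64.32 kN/m, acting at H/3 = 1.700 m above the base.
Overturning moment M_o = P_a × H/3 = 64.32 × 1.700 = 109.3.
Resisting moment M_r = W × 1.77 = 298.7 × 1.77 = 528.7.
FS_overturning = M_r/M_o = 528.7/109.3 = 4.835.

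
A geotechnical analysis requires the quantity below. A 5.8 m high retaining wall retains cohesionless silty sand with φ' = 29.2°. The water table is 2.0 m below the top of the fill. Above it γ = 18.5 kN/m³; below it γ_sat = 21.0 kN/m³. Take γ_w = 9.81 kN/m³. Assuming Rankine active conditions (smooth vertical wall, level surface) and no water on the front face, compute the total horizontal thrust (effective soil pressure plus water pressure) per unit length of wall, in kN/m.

160 kN/m

K_a = tan²(45° − φ/2) = 0.3442.
γ' = 21.0 − 9.81 = 11.19 kN/m³. Depth below WT = 3.8 m.
σ'_h at WT = K_a γ d_w = 12.74 kPa; at base = 12.74 + K_a γ' × 3.8 = 27.37 kPa.
P₁ (0–2.0 m) = ½×12.74×2.0 = 12.74. P₂ (2.0–5.8 m) = ½(12.74+27.37)×3.8 = 76.21.
P_w = ½ γ_w h₂² = 0.5×9.81×3.8² = 70.83. Total = 12.74+76.21+70.83 = 159.8 kN/m.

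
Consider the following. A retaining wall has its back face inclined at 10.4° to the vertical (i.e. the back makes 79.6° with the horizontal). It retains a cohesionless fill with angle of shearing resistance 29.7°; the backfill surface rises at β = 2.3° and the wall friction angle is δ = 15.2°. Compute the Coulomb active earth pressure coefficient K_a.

K_a = sin²(α+φ) / [sin²α · sin(α−δ) · (1 + √{sin(φ+δ)sin(φ−β) / (sin(α−δ)sin(α+β))})²].
With α = 79.6°, φ = 29.7°, δ = 15.2°, β = 2.3°: K_a = 0.3972.

0.397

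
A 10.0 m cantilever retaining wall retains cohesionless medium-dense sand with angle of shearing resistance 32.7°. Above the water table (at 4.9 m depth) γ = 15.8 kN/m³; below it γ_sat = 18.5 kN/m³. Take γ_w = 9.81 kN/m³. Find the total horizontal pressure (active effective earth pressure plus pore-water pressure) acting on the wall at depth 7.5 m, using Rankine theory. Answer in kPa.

K_a = (1 − sin φ)/(1 + sin φ) = 0.2985.
γ' = 18.5 − 9.81 = 8.690 kN/m³.
Effective vertical stress at 7.5 m: σ'_v = 15.8×4.9 + 8.690×2.60 = 100.0 kPa.
σ'_h = K_a σ'_v = 0.2985 × 100.0 = 29.85 kPa; u = γ_w × 2.60 = 25.51 kPa.
Total σ_h = 29.85 + 25.51 = 55.36 kPa.

55.4 kPa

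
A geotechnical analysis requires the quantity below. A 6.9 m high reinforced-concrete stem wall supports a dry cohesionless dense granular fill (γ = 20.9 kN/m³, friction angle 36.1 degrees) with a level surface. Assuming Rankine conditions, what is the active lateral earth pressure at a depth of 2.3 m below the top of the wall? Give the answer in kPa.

K_a = (1 − sin φ)/(1 + sin φ) = 0.2585.
σ_h = K_a γ z = 0.2585 × 20.9 × 2.3 = 12.43 kPa.

12.4 kPa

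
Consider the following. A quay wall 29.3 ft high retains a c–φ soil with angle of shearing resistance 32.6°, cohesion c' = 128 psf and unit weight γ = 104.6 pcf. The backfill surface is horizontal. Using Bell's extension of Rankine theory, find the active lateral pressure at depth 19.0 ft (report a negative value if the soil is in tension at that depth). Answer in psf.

K_a = (1 − sin φ)/(1 + sin φ) = 0.2997.
σ_a = K_a γ z − 2c√K_a = 0.2997×104.6×19.0 − 2×128×0.5475 = 455.5 psf.

456 psf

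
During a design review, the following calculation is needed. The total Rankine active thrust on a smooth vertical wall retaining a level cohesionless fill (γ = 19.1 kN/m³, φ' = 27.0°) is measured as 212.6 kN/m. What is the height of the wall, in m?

K_a = 0.3755. P_a = ½ K_a γ H² ⇒ H = √(2P_a/(K_a γ)).
H = √(2×212.6/(0.3755×19.1)) = 7.699 m.

7.70 m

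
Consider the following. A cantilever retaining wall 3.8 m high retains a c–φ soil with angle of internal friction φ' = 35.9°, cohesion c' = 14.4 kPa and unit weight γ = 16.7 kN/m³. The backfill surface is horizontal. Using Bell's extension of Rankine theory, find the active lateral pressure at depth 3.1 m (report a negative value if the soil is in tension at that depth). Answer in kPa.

K_a = (1 − sin φ)/(1 + sin φ) = 0.2607.
σ_a = K_a γ z − 2c√K_a = 0.2607×16.7×3.1 − 2×14.4×0.5106 = -1.208 kPa.

-1.21 kPa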